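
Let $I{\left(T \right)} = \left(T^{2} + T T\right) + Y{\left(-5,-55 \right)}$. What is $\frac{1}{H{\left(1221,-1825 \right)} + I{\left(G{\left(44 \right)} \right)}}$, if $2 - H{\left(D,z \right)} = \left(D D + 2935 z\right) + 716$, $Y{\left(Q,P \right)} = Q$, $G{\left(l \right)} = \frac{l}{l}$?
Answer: $\frac{1}{3864817} \approx 2.5874 \cdot 10^{-7}$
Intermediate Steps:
$G{\left(l \right)} = 1$
$I{\left(T \right)} = -5 + 2 T^{2}$ ($I{\left(T \right)} = \left(T^{2} + T T\right) - 5 = \left(T^{2} + T^{2}\right) - 5 = 2 T^{2} - 5 = -5 + 2 T^{2}$)
$H{\left(D,z \right)} = -714 - D^{2} - 2935 z$ ($H{\left(D,z \right)} = 2 - \left(\left(D D + 2935 z\right) + 716\right) = 2 - \left(\left(D^{2} + 2935 z\right) + 716\right) = 2 - \left(716 + D^{2} + 2935 z\right) = -714 - D^{2} - 2935 z$)
$\frac{1}{H{\left(1221,-1825 \right)} + I{\left(G{\left(44 \right)} \right)}} = \frac{1}{\left(-714 - 1221^{2} - -5356375\right) - \left(5 - 2 \cdot 1^{2}\right)} = \frac{1}{\left(-714 - 1490841 + 5356375\right) + \left(-5 + 2 \cdot 1\right)} = \frac{1}{\left(-714 - 1490841 + 5356375\right) + \left(-5 + 2\right)} = \frac{1}{3864820 - 3} = \frac{1}{3864817}$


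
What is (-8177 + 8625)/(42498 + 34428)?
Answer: 224/38463 ≈ 0.0058238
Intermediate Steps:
(-8177 + 8625)/(42498 + 34428) = 448/76926 = 448*(1/76926) = 224/38463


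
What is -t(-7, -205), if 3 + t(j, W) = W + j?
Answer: 215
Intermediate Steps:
t(j, W) = -3 + W + j (t(j, W) = -3 + (W + j) = -3 + W + j)
-t(-7, -205) = -(-3 - 205 - 7) = -1*(-215) = 215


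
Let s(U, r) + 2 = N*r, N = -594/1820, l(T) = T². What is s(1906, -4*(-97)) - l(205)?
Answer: -19179903/455 ≈ -42154.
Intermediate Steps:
N = -297/910 (N = -594*1/1820 = -297/910 ≈ -0.32637)
s(U, r) = -2 - 297*r/910
s(1906, -4*(-97)) - l(205) = (-2 - (-594)*(-97)/455) - 1*205² = (-2 - 297/910*388) - 1*42025 = (-2 - 57618/455) - 42025 = -58528/455 - 42025 = -19179903/455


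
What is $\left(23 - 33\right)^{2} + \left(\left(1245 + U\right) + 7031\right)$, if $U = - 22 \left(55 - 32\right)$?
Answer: $7870$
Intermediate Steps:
$U = -506$ ($U = \left(-22\right) 23 = -506$)
$\left(23 - 33\right)^{2} + \left(\left(1245 + U\right) + 7031\right) = \left(23 - 33\right)^{2} + \left(\left(1245 - 506\right) + 7031\right) = \left(23 - 33\right)^{2} + \left(739 + 7031\right) = \left(-10\right)^{2} + 7770 = 100 + 7770 = 7870$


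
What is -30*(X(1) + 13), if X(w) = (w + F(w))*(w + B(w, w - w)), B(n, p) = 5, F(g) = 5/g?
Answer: -1470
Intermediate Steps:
X(w) = (5 + w)*(w + 5/w) (X(w) = (w + 5/w)*(w + 5) = (w + 5/w)*(5 + w) = (5 + w)*(w + 5/w))
-30*(X(1) + 13) = -30*((5 + 1**2 + 5*1 + 25/1) + 13) = -30*((5 + 1 + 5 + 25*1) + 13) = -30*((5 + 1 + 5 + 25) + 13) = -30*(36 + 13) = -30*49 = -1470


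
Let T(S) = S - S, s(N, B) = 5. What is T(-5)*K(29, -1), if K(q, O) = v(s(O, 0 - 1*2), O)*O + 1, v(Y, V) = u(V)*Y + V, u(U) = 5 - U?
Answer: 0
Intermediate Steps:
v(Y, V) = V + Y*(5 - V) (v(Y, V) = (5 - V)*Y + V = Y*(5 - V) + V = V + Y*(5 - V))
T(S) = 0
K(q, O) = 1 + O*(25 - 4*O) (K(q, O) = (O - 1*5*(-5 + O))*O + 1 = (O + (25 - 5*O))*O + 1 = (25 - 4*O)*O + 1 = O*(25 - 4*O) + 1 = 1 + O*(25 - 4*O))
T(-5)*K(29, -1) = 0*(1 - (25 - 4*(-1))) = 0*(1 - (25 + 4)) = 0*(1 - 1*29) = 0*(1 - 29) = 0*(-28) = 0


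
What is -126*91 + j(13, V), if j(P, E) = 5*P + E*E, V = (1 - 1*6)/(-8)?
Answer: -729639/64 ≈ -11401.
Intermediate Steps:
V = 5/8 (V = (1 - 6)*(-1/8) = -5*(-1/8) = 5/8 ≈ 0.62500)
j(P, E) = E**2 + 5*P (j(P, E) = 5*P + E**2 = E**2 + 5*P)
-126*91 + j(13, V) = -126*91 + ((5/8)**2 + 5*13) = -11466 + (25/64 + 65) = -11466 + 4185/64 = -729639/64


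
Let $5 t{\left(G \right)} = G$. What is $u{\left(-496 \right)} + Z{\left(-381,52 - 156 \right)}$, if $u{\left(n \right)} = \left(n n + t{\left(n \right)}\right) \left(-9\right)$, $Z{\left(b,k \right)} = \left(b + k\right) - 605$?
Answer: $- \frac{11071706}{5} \approx -2.2143 \cdot 10^{6}$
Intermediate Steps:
$t{\left(G \right)} = \frac{G}{5}$
$Z{\left(b,k \right)} = -605 + b + k$
$u{\left(n \right)} = - 9 n^{2} - \frac{9 n}{5}$ ($u{\left(n \right)} = \left(n n + \frac{n}{5}\right) \left(-9\right) = \left(n^{2} + \frac{n}{5}\right) \left(-9\right) = - 9 n^{2} - \frac{9 n}{5}$)
$u{\left(-496 \right)} + Z{\left(-381,52 - 156 \right)} = \frac{9}{5} \left(-496\right) \left(-1 - -2480\right) - 1090 = \frac{9}{5} \left(-496\right) \left(-1 + 2480\right) - 1090 = \frac{9}{5} \left(-496\right) 2479 - 1090 = - \frac{11066256}{5} - 1090 = - \frac{11071706}{5}$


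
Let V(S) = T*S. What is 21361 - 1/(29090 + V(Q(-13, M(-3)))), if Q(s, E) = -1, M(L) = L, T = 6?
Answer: 621263323/29084 ≈ 21361.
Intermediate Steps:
V(S) = 6*S
21361 - 1/(29090 + V(Q(-13, M(-3)))) = 21361 - 1/(29090 + 6*(-1)) = 21361 - 1/(29090 - 6) = 21361 - 1/29084 = 621263323/29084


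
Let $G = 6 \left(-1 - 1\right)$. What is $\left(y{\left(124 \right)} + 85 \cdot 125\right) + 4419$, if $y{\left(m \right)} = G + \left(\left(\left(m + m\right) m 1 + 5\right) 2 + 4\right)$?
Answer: $76550$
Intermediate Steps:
$G = -12$ ($G = 6 \left(-2\right) = -12$)
$y{\left(m \right)} = 2 + 4 m^{2}$ ($y{\left(m \right)} = -12 + \left(\left(\left(m + m\right) m 1 + 5\right) 2 + 4\right) = -12 + \left(\left(2 m m 1 + 5\right) 2 + 4\right) = -12 + \left(\left(2 m^{2} \cdot 1 + 5\right) 2 + 4\right) = -12 + \left(\left(2 m^{2} + 5\right) 2 + 4\right) = -12 + \left(\left(5 + 2 m^{2}\right) 2 + 4\right) = -12 + \left(\left(10 + 4 m^{2}\right) + 4\right) = -12 + \left(14 + 4 m^{2}\right) = 2 + 4 m^{2}$)
$\left(y{\left(124 \right)} + 85 \cdot 125\right) + 4419 = \left(\left(2 + 4 \cdot 124^{2}\right) + 85 \cdot 125\right) + 4419 = \left(\left(2 + 4 \cdot 15376\right) + 10625\right) + 4419 = \left(\left(2 + 61504\right) + 10625\right) + 4419 = \left(61506 + 10625\right) + 4419 = 72131 + 4419 = 76550$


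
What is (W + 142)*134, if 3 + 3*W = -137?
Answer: 38324/3 ≈ 12775.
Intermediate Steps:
W = -140/3 (W = -1 + (⅓)*(-137) = -1 - 137/3 = -140/3 ≈ -46.667)
(W + 142)*134 = (-140/3 + 142)*134 = (286/3)*134 = 38324/3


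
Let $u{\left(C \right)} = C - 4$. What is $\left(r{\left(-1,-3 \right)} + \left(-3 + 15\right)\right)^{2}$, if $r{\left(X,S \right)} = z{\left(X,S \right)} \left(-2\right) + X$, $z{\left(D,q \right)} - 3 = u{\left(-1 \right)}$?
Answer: $225$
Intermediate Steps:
$u{\left(C \right)} = -4 + C$
$z{\left(D,q \right)} = -2$ ($z{\left(D,q \right)} = 3 - 5 = -2$)
$r{\left(X,S \right)} = 4 + X$ ($r{\left(X,S \right)} = \left(-2\right) \left(-2\right) + X = 4 + X$)
$\left(r{\left(-1,-3 \right)} + \left(-3 + 15\right)\right)^{2} = \left(\left(4 - 1\right) + \left(-3 + 15\right)\right)^{2} = \left(3 + 12\right)^{2} = 15^{2} = 225$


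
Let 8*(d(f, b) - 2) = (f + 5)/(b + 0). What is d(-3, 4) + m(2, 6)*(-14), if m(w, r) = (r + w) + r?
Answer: -3103/16 ≈ -193.94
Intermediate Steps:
d(f, b) = 2 + (5 + f)/(8*b) (d(f, b) = 2 + ((f + 5)/(b + 0))/8 = 2 + ((5 + f)/b)/8 = 2 + (5 + f)/(8*b))
m(w, r) = w + 2*r
d(-3, 4) + m(2, 6)*(-14) = (1/8)*(5 - 3 + 16*4)/4 + (2 + 2*6)*(-14) = (1/8)*(1/4)*(5 - 3 + 64) + (2 + 12)*(-14) = (1/8)*(1/4)*66 + 14*(-14) = 33/16 - 196 = -3103/16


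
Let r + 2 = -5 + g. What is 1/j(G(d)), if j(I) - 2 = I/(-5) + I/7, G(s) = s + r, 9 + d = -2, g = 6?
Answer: 35/94 ≈ 0.37234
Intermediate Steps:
d = -11 (d = -9 - 2 = -11)
r = -1 (r = -2 + (-5 + 6) = -2 + 1 = -1)
G(s) = -1 + s (G(s) = s - 1 = -1 + s)
j(I) = 2 - 2*I/35 (j(I) = 2 + (I/(-5) + I/7) = 2 + (I*(-⅕) + I*(⅐)) = 2 + (-I/5 + I/7) = 2 - 2*I/35)
1/j(G(d)) = 1/(2 - 2*(-1 - 11)/35) = 1/(2 - 2/35*(-12)) = 1/(2 + 24/35) = 1/(94/35) = 35/94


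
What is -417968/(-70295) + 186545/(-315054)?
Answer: 118569309497/22146720930 ≈ 5.3538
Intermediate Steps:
-417968/(-70295) + 186545/(-315054) = -417968*(-1/70295) + 186545*(-1/315054) = 417968/70295 - 186545/315054 = 118569309497/22146720930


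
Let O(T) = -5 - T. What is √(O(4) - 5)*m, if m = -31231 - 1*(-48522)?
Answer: 17291*I*√14 ≈ 64697.0*I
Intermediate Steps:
m = 17291 (m = -31231 + 48522 = 17291)
√(O(4) - 5)*m = √((-5 - 1*4) - 5)*17291 = √((-5 - 4) - 5)*17291 = √(-9 - 5)*17291 = √(-14)*17291 = (I*√14)*17291 = 17291*I*√14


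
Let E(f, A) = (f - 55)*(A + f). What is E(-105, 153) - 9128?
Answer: -16808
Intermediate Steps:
E(f, A) = (-55 + f)*(A + f)
E(-105, 153) - 9128 = ((-105)² - 55*153 - 55*(-105) + 153*(-105)) - 9128 = (11025 - 8415 + 5775 - 16065) - 9128 = -7680 - 9128 = -16808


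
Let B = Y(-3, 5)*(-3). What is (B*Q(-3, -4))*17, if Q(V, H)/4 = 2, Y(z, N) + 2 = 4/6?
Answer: 544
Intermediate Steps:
Y(z, N) = -4/3 (Y(z, N) = -2 + 4/6 = -2 + 4*(1/6) = -2 + 2/3 = -4/3)
Q(V, H) = 8 (Q(V, H) = 4*2 = 8)
B = 4 (B = -4/3*(-3) = 4)
(B*Q(-3, -4))*17 = (4*8)*17 = 32*17 = 544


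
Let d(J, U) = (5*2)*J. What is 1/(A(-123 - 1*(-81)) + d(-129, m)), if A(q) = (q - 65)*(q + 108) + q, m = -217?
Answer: -1/8394 ≈ -0.00011913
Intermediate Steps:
A(q) = q + (-65 + q)*(108 + q) (A(q) = (-65 + q)*(108 + q) + q = q + (-65 + q)*(108 + q))
d(J, U) = 10*J
1/(A(-123 - 1*(-81)) + d(-129, m)) = 1/((-7020 + (-123 - 1*(-81))**2 + 44*(-123 - 1*(-81))) + 10*(-129)) = 1/((-7020 + (-123 + 81)**2 + 44*(-123 + 81)) - 1290) = 1/((-7020 + (-42)**2 + 44*(-42)) - 1290) = 1/((-7020 + 1764 - 1848) - 1290) = 1/(-7104 - 1290) = 1/(-8394) = -1/8394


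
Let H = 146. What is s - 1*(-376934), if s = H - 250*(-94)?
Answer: 400580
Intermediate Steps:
s = 23646 (s = 146 - 250*(-94) = 146 + 23500 = 23646)
s - 1*(-376934) = 23646 - 1*(-376934) = 23646 + 376934 = 400580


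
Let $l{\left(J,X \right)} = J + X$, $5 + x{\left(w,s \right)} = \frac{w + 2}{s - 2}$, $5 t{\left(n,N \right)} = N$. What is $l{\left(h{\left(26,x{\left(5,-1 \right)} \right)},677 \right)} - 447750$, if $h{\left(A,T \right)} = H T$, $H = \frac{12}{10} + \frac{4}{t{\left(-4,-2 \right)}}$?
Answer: $- \frac{6705127}{15} \approx -4.4701 \cdot 10^{5}$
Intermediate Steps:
$t{\left(n,N \right)} = \frac{N}{5}$
$H = - \frac{44}{5}$ ($H = \frac{12}{10} + \frac{4}{\frac{1}{5} \left(-2\right)} = 12 \cdot \frac{1}{10} + \frac{4}{- \frac{2}{5}} = \frac{6}{5} + 4 \left(- \frac{5}{2}\right) = \frac{6}{5} - 10 = - \frac{44}{5} \approx -8.8$)
$x{\left(w,s \right)} = -5 + \frac{2 + w}{-2 + s}$ ($x{\left(w,s \right)} = -5 + \frac{w + 2}{s - 2} = -5 + \frac{2 + w}{-2 + s}$)
$h{\left(A,T \right)} = - \frac{44 T}{5}$
$l{\left(h{\left(26,x{\left(5,-1 \right)} \right)},677 \right)} - 447750 = \left(- \frac{44 \frac{12 + 5 - -5}{-2 - 1}}{5} + 677\right) - 447750 = \left(- \frac{44 \frac{12 + 5 + 5}{-3}}{5} + 677\right) - 447750 = \left(- \frac{44 \left(\left(- \frac{1}{3}\right) 22\right)}{5} + 677\right) - 447750 = \left(\left(- \frac{44}{5}\right) \left(- \frac{22}{3}\right) + 677\right) - 447750 = \left(\frac{968}{15} + 677\right) - 447750 = \frac{11123}{15} - 447750 = - \frac{6705127}{15}$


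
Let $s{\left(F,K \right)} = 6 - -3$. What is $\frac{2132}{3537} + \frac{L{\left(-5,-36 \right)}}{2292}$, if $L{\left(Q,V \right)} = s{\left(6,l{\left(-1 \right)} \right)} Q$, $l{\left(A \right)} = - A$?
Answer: $\frac{1575793}{2702268} \approx 0.58314$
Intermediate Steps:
$s{\left(F,K \right)} = 9$ ($s{\left(F,K \right)} = 6 + 3 = 9$)
$L{\left(Q,V \right)} = 9 Q$
$\frac{2132}{3537} + \frac{L{\left(-5,-36 \right)}}{2292} = \frac{2132}{3537} + \frac{9 \left(-5\right)}{2292} = 2132 \cdot \frac{1}{3537} - \frac{15}{764} = \frac{2132}{3537} - \frac{15}{764} = \frac{1575793}{2702268}$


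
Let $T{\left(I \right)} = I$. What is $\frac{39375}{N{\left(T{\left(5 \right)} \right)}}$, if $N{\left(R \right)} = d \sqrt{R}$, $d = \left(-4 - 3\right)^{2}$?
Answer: $\frac{1125 \sqrt{5}}{7} \approx 359.37$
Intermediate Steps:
$d = 49$ ($d = \left(-7\right)^{2} = 49$)
$N{\left(R \right)} = 49 \sqrt{R}$
$\frac{39375}{N{\left(T{\left(5 \right)} \right)}} = \frac{39375}{49 \sqrt{5}} = 39375 \frac{\sqrt{5}}{245} = \frac{1125 \sqrt{5}}{7}$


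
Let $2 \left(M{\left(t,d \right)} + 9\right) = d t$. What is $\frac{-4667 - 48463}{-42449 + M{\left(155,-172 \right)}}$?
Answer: $\frac{8855}{9298} \approx 0.95236$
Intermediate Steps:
$M{\left(t,d \right)} = -9 + \frac{d t}{2}$
$\frac{-4667 - 48463}{-42449 + M{\left(155,-172 \right)}} = \frac{-4667 - 48463}{-42449 + \left(-9 + \frac{1}{2} \left(-172\right) 155\right)} = - \frac{53130}{-42449 - 13339} = - \frac{53130}{-55788} = \left(-53130\right) \left(- \frac{1}{55788}\right) = \frac{8855}{9298}$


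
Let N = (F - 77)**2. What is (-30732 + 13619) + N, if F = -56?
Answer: 576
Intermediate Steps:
N = 17689 (N = (-56 - 77)**2 = (-133)**2 = 17689)
(-30732 + 13619) + N = (-30732 + 13619) + 17689 = -17113 + 17689 = 576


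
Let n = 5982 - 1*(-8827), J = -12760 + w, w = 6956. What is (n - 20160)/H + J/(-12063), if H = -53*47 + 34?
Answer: 26269847/9879597 ≈ 2.6590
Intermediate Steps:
J = -5804 (J = -12760 + 6956 = -5804)
H = -2457 (H = -2491 + 34 = -2457)
n = 14809 (n = 5982 + 8827 = 14809)
(n - 20160)/H + J/(-12063) = (14809 - 20160)/(-2457) - 5804/(-12063) = -5351*(-1/2457) - 5804*(-1/12063) = 5351/2457 + 5804/12063 = 26269847/9879597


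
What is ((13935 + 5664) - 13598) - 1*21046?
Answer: -15045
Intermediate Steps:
((13935 + 5664) - 13598) - 1*21046 = (19599 - 13598) - 21046 = 6001 - 21046 = -15045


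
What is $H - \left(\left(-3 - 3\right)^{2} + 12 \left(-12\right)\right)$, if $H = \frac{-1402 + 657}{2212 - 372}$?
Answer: $\frac{39595}{368} \approx 107.6$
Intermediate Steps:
$H = - \frac{149}{368}$ ($H = - \frac{745}{1840} = \left(-745\right) \frac{1}{1840} = - \frac{149}{368} \approx -0.40489$)
$H - \left(\left(-3 - 3\right)^{2} + 12 \left(-12\right)\right) = - \frac{149}{368} - \left(\left(-3 - 3\right)^{2} + 12 \left(-12\right)\right) = - \frac{149}{368} - \left(\left(-6\right)^{2} - 144\right) = - \frac{149}{368} - \left(36 - 144\right) = - \frac{149}{368} - -108 = - \frac{149}{368} + 108 = \frac{39595}{368}$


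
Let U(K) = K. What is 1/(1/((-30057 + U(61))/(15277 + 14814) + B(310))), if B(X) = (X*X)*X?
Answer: 896440951004/30091 ≈ 2.9791e+7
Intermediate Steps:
B(X) = X³ (B(X) = X²*X = X³)
1/(1/((-30057 + U(61))/(15277 + 14814) + B(310))) = 1/(1/((-30057 + 61)/(15277 + 14814) + 310³)) = 1/(1/(-29996/30091 + 29791000)) = 1/(1/(896440951004/30091)) = 1/(30091/896440951004) = 896440951004/30091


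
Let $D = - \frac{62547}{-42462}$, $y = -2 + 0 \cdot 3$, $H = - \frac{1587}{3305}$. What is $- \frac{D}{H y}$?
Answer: $- \frac{68905945}{44924796} \approx -1.5338$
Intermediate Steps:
$H = - \frac{1587}{3305}$ ($H = \left(-1587\right) \frac{1}{3305} = - \frac{1587}{3305} \approx -0.48018$)
$y = -2$ ($y = -2 + 0 = -2$)
$D = \frac{20849}{14154}$ ($D = \left(-62547\right) \left(- \frac{1}{42462}\right) = \frac{20849}{14154} \approx 1.473$)
$- \frac{D}{H y} = - \frac{20849}{14154 \left(\left(- \frac{1587}{3305}\right) \left(-2\right)\right)} = - \frac{20849}{14154 \cdot \frac{3174}{3305}} = - \frac{20849 \cdot 3305}{14154 \cdot 3174} = \left(-1\right) \frac{68905945}{44924796} = - \frac{68905945}{44924796}$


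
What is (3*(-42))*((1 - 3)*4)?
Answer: 1008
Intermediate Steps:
(3*(-42))*((1 - 3)*4) = -(-252)*4 = -126*(-8) = 1008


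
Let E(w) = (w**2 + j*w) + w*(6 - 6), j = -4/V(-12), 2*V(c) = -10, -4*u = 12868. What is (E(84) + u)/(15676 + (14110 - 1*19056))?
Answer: 19531/53650 ≈ 0.36404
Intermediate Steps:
u = -3217 (u = -1/4*12868 = -3217)
V(c) = -5 (V(c) = (1/2)*(-10) = -5)
j = 4/5 (j = -4/(-5) = -4*(-1/5) = 4/5 ≈ 0.80000)
E(w) = w**2 + 4*w/5 (E(w) = (w**2 + 4*w/5) + w*(6 - 6) = (w**2 + 4*w/5) + w*0 = (w**2 + 4*w/5) + 0 = w**2 + 4*w/5)
(E(84) + u)/(15676 + (14110 - 1*19056)) = ((1/5)*84*(4 + 5*84) - 3217)/(15676 + (14110 - 1*19056)) = ((1/5)*84*(4 + 420) - 3217)/(15676 + (14110 - 19056)) = ((1/5)*84*424 - 3217)/(15676 - 4946) = (35616/5 - 3217)/10730 = (19531/5)*(1/10730) = 19531/53650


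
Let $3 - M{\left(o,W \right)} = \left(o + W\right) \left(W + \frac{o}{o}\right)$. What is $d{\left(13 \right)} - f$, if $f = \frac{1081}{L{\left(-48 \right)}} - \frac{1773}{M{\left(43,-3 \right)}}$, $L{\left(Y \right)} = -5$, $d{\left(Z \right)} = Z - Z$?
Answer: $\frac{98588}{415} \approx 237.56$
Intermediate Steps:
$d{\left(Z \right)} = 0$
$M{\left(o,W \right)} = 3 - \left(1 + W\right) \left(W + o\right)$ ($M{\left(o,W \right)} = 3 - \left(o + W\right) \left(W + \frac{o}{o}\right) = 3 - \left(W + o\right) \left(W + 1\right) = 3 - \left(W + o\right) \left(1 + W\right) = 3 - \left(1 + W\right) \left(W + o\right)$)
$f = - \frac{98588}{415}$ ($f = \frac{1081}{-5} - \frac{1773}{3 - -3 - 43 - \left(-3\right)^{2} - \left(-3\right) 43} = 1081 \left(- \frac{1}{5}\right) - \frac{1773}{3 + 3 - 43 - 9 + 129} = - \frac{1081}{5} - \frac{1773}{3 + 3 - 43 - 9 + 129} = - \frac{1081}{5} - \frac{1773}{83} = - \frac{98588}{415} \approx -237.56$)
$d{\left(13 \right)} - f = 0 - - \frac{98588}{415} = 0 + \frac{98588}{415} = \frac{98588}{415}$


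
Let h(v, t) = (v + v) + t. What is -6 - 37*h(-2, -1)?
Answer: 179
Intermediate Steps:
h(v, t) = t + 2*v (h(v, t) = 2*v + t = t + 2*v)
-6 - 37*h(-2, -1) = -6 - 37*(-1 + 2*(-2)) = -6 - 37*(-1 - 4) = -6 - 37*(-5) = -6 + 185 = 179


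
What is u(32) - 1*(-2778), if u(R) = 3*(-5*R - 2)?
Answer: 2292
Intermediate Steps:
u(R) = -6 - 15*R (u(R) = 3*(-2 - 5*R) = -6 - 15*R)
u(32) - 1*(-2778) = (-6 - 15*32) - 1*(-2778) = (-6 - 480) + 2778 = -486 + 2778 = 2292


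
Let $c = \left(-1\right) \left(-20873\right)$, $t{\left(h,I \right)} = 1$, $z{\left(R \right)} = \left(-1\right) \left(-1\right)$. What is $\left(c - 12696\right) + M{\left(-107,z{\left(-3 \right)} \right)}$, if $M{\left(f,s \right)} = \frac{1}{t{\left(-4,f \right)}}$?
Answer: $8178$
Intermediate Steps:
$z{\left(R \right)} = 1$
$c = 20873$
$M{\left(f,s \right)} = 1$ ($M{\left(f,s \right)} = 1^{-1} = 1$)
$\left(c - 12696\right) + M{\left(-107,z{\left(-3 \right)} \right)} = \left(20873 - 12696\right) + 1 = 8177 + 1 = 8178$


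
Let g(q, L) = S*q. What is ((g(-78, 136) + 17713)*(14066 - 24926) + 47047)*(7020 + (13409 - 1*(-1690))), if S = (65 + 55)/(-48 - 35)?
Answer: -355317152806041/83 ≈ -4.2809e+12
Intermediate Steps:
S = -120/83 (S = 120/(-83) = 120*(-1/83) = -120/83 ≈ -1.4458)
g(q, L) = -120*q/83
((g(-78, 136) + 17713)*(14066 - 24926) + 47047)*(7020 + (13409 - 1*(-1690))) = ((-120/83*(-78) + 17713)*(14066 - 24926) + 47047)*(7020 + (13409 - 1*(-1690))) = ((9360/83 + 17713)*(-10860) + 47047)*(7020 + (13409 + 1690)) = ((1479539/83)*(-10860) + 47047)*(7020 + 15099) = (-16067793540/83 + 47047)*22119 = -16063888639/83*22119 = -355317152806041/83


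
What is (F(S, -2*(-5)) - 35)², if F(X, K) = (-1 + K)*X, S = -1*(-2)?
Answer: 289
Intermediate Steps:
S = 2
F(X, K) = X*(-1 + K)
(F(S, -2*(-5)) - 35)² = (2*(-1 - 2*(-5)) - 35)² = (2*(-1 + 10) - 35)² = (2*9 - 35)² = (18 - 35)² = (-17)² = 289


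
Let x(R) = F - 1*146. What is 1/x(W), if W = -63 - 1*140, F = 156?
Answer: 1/10 ≈ 0.10000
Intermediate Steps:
W = -203 (W = -63 - 140 = -203)
x(R) = 10 (x(R) = 156 - 1*146 = 156 - 146 = 10)
1/x(W) = 1/10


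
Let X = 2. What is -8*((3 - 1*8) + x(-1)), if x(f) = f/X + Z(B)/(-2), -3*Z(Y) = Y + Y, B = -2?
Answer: 148/3 ≈ 49.333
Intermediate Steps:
Z(Y) = -2*Y/3 (Z(Y) = -(Y + Y)/3 = -2*Y/3)
x(f) = -2/3 + f/2 (x(f) = f/2 - 2/3*(-2)/(-2) = f*(1/2) + (4/3)*(-1/2) = f/2 - 2/3 = -2/3 + f/2)
-8*((3 - 1*8) + x(-1)) = -8*((3 - 1*8) + (-2/3 + (1/2)*(-1))) = -8*((3 - 8) + (-2/3 - 1/2)) = -8*(-5 - 7/6) = -8*(-37/6) = 148/3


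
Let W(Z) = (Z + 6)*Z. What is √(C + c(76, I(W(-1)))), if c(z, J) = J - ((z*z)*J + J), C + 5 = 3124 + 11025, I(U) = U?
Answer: 4*√2689 ≈ 207.42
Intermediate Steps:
W(Z) = Z*(6 + Z) (W(Z) = (6 + Z)*Z = Z*(6 + Z))
C = 14144 (C = -5 + (3124 + 11025) = -5 + 14149 = 14144)
c(z, J) = -J*z² (c(z, J) = J - (z²*J + J) = J - (J*z² + J) = J - (J + J*z²) = J + (-J - J*z²) = -J*z²)
√(C + c(76, I(W(-1)))) = √(14144 - 1*(-(6 - 1))*76²) = √(14144 - 1*(-1*5)*5776) = √(14144 - 1*(-5)*5776) = √(14144 + 28880) = √43024 = 4*√2689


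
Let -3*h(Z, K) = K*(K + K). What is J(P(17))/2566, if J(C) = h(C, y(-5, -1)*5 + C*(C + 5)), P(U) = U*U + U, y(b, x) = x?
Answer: -9055615921/3849 ≈ -2.3527e+6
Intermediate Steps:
P(U) = U + U**2 (P(U) = U**2 + U = U + U**2)
h(Z, K) = -2*K**2/3 (h(Z, K) = -K*(K + K)/3 = -K*2*K/3 = -2*K**2/3)
J(C) = -2*(-5 + C*(5 + C))**2/3 (J(C) = -2*(-1*5 + C*(C + 5))**2/3 = -2*(-5 + C*(5 + C))**2/3)
J(P(17))/2566 = -2*(-5 + (17*(1 + 17))**2 + 5*(17*(1 + 17)))**2/3/2566 = -2*(-5 + (17*18)**2 + 5*(17*18))**2/3*(1/2566) = -2*(-5 + 306**2 + 5*306)**2/3*(1/2566) = -2*(-5 + 93636 + 1530)**2/3*(1/2566) = -2/3*95161**2*(1/2566) = -2/3*9055615921*(1/2566) = -18111231842/3*1/2566 = -9055615921/3849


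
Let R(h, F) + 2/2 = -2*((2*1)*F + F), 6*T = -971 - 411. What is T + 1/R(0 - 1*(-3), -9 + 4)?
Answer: -20036/87 ≈ -230.30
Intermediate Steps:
T = -691/3 (T = (-971 - 411)/6 = (1/6)*(-1382) = -691/3 ≈ -230.33)
R(h, F) = -1 - 6*F (R(h, F) = -1 - 2*((2*1)*F + F) = -1 - 2*(2*F + F) = -1 - 6*F)
T + 1/R(0 - 1*(-3), -9 + 4) = -691/3 + 1/(-1 - 6*(-9 + 4)) = -691/3 + 1/(-1 - 6*(-5)) = -691/3 + 1/(-1 + 30) = -691/3 + 1/29 = -20036/87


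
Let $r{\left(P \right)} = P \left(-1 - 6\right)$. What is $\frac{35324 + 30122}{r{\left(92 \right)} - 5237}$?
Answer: $- \frac{65446}{5881} \approx -11.128$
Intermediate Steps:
$r{\left(P \right)} = - 7 P$ ($r{\left(P \right)} = P \left(-7\right) = - 7 P$)
$\frac{35324 + 30122}{r{\left(92 \right)} - 5237} = \frac{35324 + 30122}{\left(-7\right) 92 - 5237} = \frac{65446}{-644 - 5237} = \frac{65446}{-5881} = 65446 \left(- \frac{1}{5881}\right) = - \frac{65446}{5881}$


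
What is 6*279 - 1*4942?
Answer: -3268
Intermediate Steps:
6*279 - 1*4942 = 1674 - 4942 = -3268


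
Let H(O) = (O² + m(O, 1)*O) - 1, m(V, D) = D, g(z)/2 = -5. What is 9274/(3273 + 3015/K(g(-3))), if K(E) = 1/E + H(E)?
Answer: 8244586/2939847 ≈ 2.8044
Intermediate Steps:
g(z) = -10 (g(z) = 2*(-5) = -10)
H(O) = -1 + O + O² (H(O) = (O² + 1*O) - 1 = (O² + O) - 1 = (O + O²) - 1 = -1 + O + O²)
K(E) = -1 + E + 1/E + E² (K(E) = 1/E + (-1 + E + E²) = -1 + E + 1/E + E²)
9274/(3273 + 3015/K(g(-3))) = 9274/(3273 + 3015/(-1 - 10 + 1/(-10) + (-10)²)) = 9274/(3273 + 3015/(-1 - 10 - ⅒ + 100)) = 9274/(3273 + 3015/(889/10)) = 9274/(3273 + 3015*(10/889)) = 9274/(3273 + 30150/889) = 9274/(2939847/889) = 9274*(889/2939847) = 8244586/2939847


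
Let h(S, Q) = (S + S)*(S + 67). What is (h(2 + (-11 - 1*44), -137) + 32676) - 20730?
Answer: 10462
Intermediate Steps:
h(S, Q) = 2*S*(67 + S) (h(S, Q) = (2*S)*(67 + S) = 2*S*(67 + S))
(h(2 + (-11 - 1*44), -137) + 32676) - 20730 = (2*(2 + (-11 - 1*44))*(67 + (2 + (-11 - 1*44))) + 32676) - 20730 = (2*(2 + (-11 - 44))*(67 + (2 + (-11 - 44))) + 32676) - 20730 = (2*(2 - 55)*(67 + (2 - 55)) + 32676) - 20730 = (2*(-53)*(67 - 53) + 32676) - 20730 = (2*(-53)*14 + 32676) - 20730 = (-1484 + 32676) - 20730 = 31192 - 20730 = 10462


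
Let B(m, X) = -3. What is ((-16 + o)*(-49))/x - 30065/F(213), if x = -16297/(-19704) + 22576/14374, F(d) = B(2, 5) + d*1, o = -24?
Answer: 1373695335511/2037271746 ≈ 674.28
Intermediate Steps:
F(d) = -3 + d (F(d) = -3 + d*1 = -3 + d)
x = 339545291/141612648 (x = -16297*(-1/19704) + 22576*(1/14374) = 16297/19704 + 11288/7187 = 339545291/141612648 ≈ 2.3977)
((-16 + o)*(-49))/x - 30065/F(213) = ((-16 - 24)*(-49))/(339545291/141612648) - 30065/(-3 + 213) = -40*(-49)*(141612648/339545291) - 30065/210 = 1960*(141612648/339545291) - 30065*1/210 = 277560790080/339545291 - 859/6 = 1373695335511/2037271746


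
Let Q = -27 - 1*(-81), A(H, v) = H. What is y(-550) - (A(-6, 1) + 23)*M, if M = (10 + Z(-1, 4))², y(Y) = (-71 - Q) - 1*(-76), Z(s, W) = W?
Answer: -3381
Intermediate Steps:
Q = 54 (Q = -27 + 81 = 54)
y(Y) = -49 (y(Y) = (-71 - 1*54) - 1*(-76) = (-71 - 54) + 76 = -125 + 76 = -49)
M = 196 (M = (10 + 4)² = 14² = 196)
y(-550) - (A(-6, 1) + 23)*M = -49 - (-6 + 23)*196 = -49 - 17*196 = -49 - 1*3332 = -49 - 3332 = -3381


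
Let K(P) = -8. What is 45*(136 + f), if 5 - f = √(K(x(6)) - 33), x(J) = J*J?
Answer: 6345 - 45*I*√41 ≈ 6345.0 - 288.14*I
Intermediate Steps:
x(J) = J²
f = 5 - I*√41 (f = 5 - √(-8 - 33) = 5 - √(-41) = 5 - I*√41 ≈ 5.0 - 6.4031*I)
45*(136 + f) = 45*(136 + (5 - I*√41)) = 45*(141 - I*√41) = 6345 - 45*I*√41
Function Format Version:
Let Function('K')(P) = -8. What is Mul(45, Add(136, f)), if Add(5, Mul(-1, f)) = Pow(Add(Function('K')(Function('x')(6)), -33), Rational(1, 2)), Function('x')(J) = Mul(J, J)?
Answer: Add(6345, Mul(-45, I, Pow(41, Rational(1, 2)))) ≈ Add(6345.0, Mul(-288.14, I))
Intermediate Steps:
Function('x')(J) = Pow(J, 2)
f = Add(5, Mul(-1, I, Pow(41, Rational(1, 2)))) (f = Add(5, Mul(-1, Pow(Add(-8, -33), Rational(1, 2)))) = Add(5, Mul(-1, Pow(-41, Rational(1, 2)))) = Add(5, Mul(-1, Mul(I, Pow(41, Rational(1, 2))))) = Add(5, Mul(-1, I, Pow(41, Rational(1, 2)))) ≈ Add(5.0000, Mul(-6.4031, I)))
Mul(45, Add(136, f)) = Mul(45, Add(136, Add(5, Mul(-1, I, Pow(41, Rational(1, 2)))))) = Mul(45, Add(141, Mul(-1, I, Pow(41, Rational(1, 2))))) = Add(6345, Mul(-45, I, Pow(41, Rational(1, 2))))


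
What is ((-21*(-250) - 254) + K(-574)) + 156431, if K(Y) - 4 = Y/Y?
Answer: 161432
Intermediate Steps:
K(Y) = 5 (K(Y) = 4 + Y/Y = 4 + 1 = 5)
((-21*(-250) - 254) + K(-574)) + 156431 = ((-21*(-250) - 254) + 5) + 156431 = ((5250 - 254) + 5) + 156431 = (4996 + 5) + 156431 = 5001 + 156431 = 161432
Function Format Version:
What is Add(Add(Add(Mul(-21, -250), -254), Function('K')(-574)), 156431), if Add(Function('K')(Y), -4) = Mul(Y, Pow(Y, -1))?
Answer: 161432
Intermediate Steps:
Function('K')(Y) = 5 (Function('K')(Y) = Add(4, Mul(Y, Pow(Y, -1))) = Add(4, 1) = 5)
Add(Add(Add(Mul(-21, -250), -254), Function('K')(-574)), 156431) = Add(Add(Add(Mul(-21, -250), -254), 5), 156431) = Add(Add(Add(5250, -254), 5), 156431) = Add(Add(4996, 5), 156431) = Add(5001, 156431) = 161432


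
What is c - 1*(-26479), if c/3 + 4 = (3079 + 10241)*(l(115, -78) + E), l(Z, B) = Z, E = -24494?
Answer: -974158373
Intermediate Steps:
c = -974184852 (c = -12 + 3*((3079 + 10241)*(115 - 24494)) = -12 + 3*(13320*(-24379)) = -12 + 3*(-324728280) = -12 - 974184840 = -974184852)
c - 1*(-26479) = -974184852 - 1*(-26479) = -974184852 + 26479 = -974158373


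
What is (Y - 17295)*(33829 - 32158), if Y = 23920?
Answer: 11070375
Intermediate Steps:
(Y - 17295)*(33829 - 32158) = (23920 - 17295)*(33829 - 32158) = 6625*1671 = 11070375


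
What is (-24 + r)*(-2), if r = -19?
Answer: 86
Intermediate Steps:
(-24 + r)*(-2) = (-24 - 19)*(-2) = -43*(-2) = 86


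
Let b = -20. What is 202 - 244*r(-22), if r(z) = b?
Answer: 5082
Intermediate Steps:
r(z) = -20
202 - 244*r(-22) = 202 - 244*(-20) = 202 + 4880 = 5082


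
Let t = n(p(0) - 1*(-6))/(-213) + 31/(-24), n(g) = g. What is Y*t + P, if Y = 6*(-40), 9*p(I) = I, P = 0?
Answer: 22490/71 ≈ 316.76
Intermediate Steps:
p(I) = I/9
t = -2249/1704 (t = ((⅑)*0 - 1*(-6))/(-213) + 31/(-24) = (0 + 6)*(-1/213) + 31*(-1/24) = 6*(-1/213) - 31/24 = -2/71 - 31/24 = -2249/1704 ≈ -1.3198)
Y = -240
Y*t + P = -240*(-2249/1704) + 0 = 22490/71 + 0 = 22490/71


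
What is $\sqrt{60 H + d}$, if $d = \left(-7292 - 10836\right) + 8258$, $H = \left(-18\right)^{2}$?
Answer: $\sqrt{9570} \approx 97.826$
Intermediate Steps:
$H = 324$
$d = -9870$ ($d = -18128 + 8258 = -9870$)
$\sqrt{60 H + d} = \sqrt{60 \cdot 324 - 9870} = \sqrt{19440 - 9870} = \sqrt{9570}$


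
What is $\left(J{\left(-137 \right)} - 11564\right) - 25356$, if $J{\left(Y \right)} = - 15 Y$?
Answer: $-34865$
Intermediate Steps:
$\left(J{\left(-137 \right)} - 11564\right) - 25356 = \left(\left(-15\right) \left(-137\right) - 11564\right) - 25356 = \left(2055 - 11564\right) - 25356 = -9509 - 25356 = -34865$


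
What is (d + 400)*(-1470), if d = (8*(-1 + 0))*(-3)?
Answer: -623280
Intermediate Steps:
d = 24 (d = (8*(-1))*(-3) = -8*(-3) = 24)
(d + 400)*(-1470) = (24 + 400)*(-1470) = 424*(-1470) = -623280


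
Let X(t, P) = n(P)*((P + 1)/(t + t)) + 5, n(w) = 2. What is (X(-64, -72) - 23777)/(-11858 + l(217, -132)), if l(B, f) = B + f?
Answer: 1521337/753472 ≈ 2.0191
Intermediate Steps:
X(t, P) = 5 + (1 + P)/t (X(t, P) = 2*((P + 1)/(t + t)) + 5 = 2*((1 + P)/((2*t))) + 5 = 2*((1 + P)*(1/(2*t))) + 5 = 2*((1 + P)/(2*t)) + 5 = (1 + P)/t + 5 = 5 + (1 + P)/t)
(X(-64, -72) - 23777)/(-11858 + l(217, -132)) = ((1 - 72 + 5*(-64))/(-64) - 23777)/(-11858 + (217 - 132)) = (-(1 - 72 - 320)/64 - 23777)/(-11858 + 85) = (-1/64*(-391) - 23777)/(-11773) = (391/64 - 23777)*(-1/11773) = -1521337/64*(-1/11773) = 1521337/753472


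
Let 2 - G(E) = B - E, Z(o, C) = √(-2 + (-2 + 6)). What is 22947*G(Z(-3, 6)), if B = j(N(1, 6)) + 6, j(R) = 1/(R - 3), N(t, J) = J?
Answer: -99437 + 22947*√2 ≈ -66985.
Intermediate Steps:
j(R) = 1/(-3 + R)
B = 19/3 (B = 1/(-3 + 6) + 6 = 1/3 + 6 = ⅓ + 6 = 19/3 ≈ 6.3333)
Z(o, C) = √2 (Z(o, C) = √(-2 + 4) = √2)
G(E) = -13/3 + E (G(E) = 2 - (19/3 - E) = 2 + (-19/3 + E) = -13/3 + E)
22947*G(Z(-3, 6)) = 22947*(-13/3 + √2) = -99437 + 22947*√2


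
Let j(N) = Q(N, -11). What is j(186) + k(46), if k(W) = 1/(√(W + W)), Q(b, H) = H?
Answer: -11 + √23/46 ≈ -10.896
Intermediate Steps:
j(N) = -11
k(W) = √2/(2*√W) (k(W) = 1/(√(2*W)) = 1/(√2*√W) = √2/(2*√W))
j(186) + k(46) = -11 + √2/(2*√46) = -11 + √2*(√46/46)/2 = -11 + √23/46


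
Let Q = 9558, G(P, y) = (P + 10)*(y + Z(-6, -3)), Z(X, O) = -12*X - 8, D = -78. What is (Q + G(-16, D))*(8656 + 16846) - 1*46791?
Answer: 245843493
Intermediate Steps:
Z(X, O) = -8 - 12*X
G(P, y) = (10 + P)*(64 + y) (G(P, y) = (P + 10)*(y + (-8 - 12*(-6))) = (10 + P)*(y + (-8 + 72)) = (10 + P)*(y + 64) = (10 + P)*(64 + y))
(Q + G(-16, D))*(8656 + 16846) - 1*46791 = (9558 + (640 + 10*(-78) + 64*(-16) - 16*(-78)))*(8656 + 16846) - 1*46791 = (9558 + (640 - 780 - 1024 + 1248))*25502 - 46791 = (9558 + 84)*25502 - 46791 = 9642*25502 - 46791 = 245890284 - 46791 = 245843493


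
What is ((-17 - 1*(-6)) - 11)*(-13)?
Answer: 286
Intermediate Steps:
((-17 - 1*(-6)) - 11)*(-13) = ((-17 + 6) - 11)*(-13) = (-11 - 11)*(-13) = -22*(-13) = 286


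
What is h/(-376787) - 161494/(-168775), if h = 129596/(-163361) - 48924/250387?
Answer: 2488935560916237763446/2601142750316163478975 ≈ 0.95686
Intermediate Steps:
h = -40441427216/40903470707 (h = 129596*(-1/163361) - 48924*1/250387 = -129596/163361 - 48924/250387 = -40441427216/40903470707 ≈ -0.98870)
h/(-376787) - 161494/(-168775) = -40441427216/40903470707/(-376787) - 161494/(-168775) = -40441427216/40903470707*(-1/376787) - 161494*(-1/168775) = 40441427216/15411896017278409 + 161494/168775 = 2488935560916237763446/2601142750316163478975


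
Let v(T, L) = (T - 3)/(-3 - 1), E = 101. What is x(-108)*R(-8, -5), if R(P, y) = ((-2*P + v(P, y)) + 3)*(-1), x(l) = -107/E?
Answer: 9309/404 ≈ 23.042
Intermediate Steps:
v(T, L) = ¾ - T/4 (v(T, L) = (-3 + T)/(-4) = (-3 + T)*(-¼) = ¾ - T/4)
x(l) = -107/101
R(P, y) = -15/4 + 9*P/4 (R(P, y) = ((-2*P + (¾ - P/4)) + 3)*(-1) = ((¾ - 9*P/4) + 3)*(-1) = (15/4 - 9*P/4)*(-1) = -15/4 + 9*P/4)
x(-108)*R(-8, -5) = -107*(-15/4 + (9/4)*(-8))/101 = -107*(-15/4 - 18)/101 = -107/101*(-87/4) = 9309/404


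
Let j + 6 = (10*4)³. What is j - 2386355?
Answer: -2322361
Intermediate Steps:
j = 63994 (j = -6 + (10*4)³ = -6 + 40³ = -6 + 64000 = 63994)
j - 2386355 = 63994 - 2386355 = -2322361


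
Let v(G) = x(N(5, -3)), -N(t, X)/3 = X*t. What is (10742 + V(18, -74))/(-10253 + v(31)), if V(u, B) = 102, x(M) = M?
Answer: -2711/2552 ≈ -1.0623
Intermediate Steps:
N(t, X) = -3*X*t
v(G) = 45 (v(G) = -3*(-3)*5 = 45)
(10742 + V(18, -74))/(-10253 + v(31)) = (10742 + 102)/(-10253 + 45) = 10844/(-10208) = 10844*(-1/10208) = -2711/2552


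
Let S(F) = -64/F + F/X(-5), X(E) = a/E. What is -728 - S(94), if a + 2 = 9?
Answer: -217198/329 ≈ -660.18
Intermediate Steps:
a = 7 (a = -2 + 9 = 7)
X(E) = 7/E
S(F) = -64/F - 5*F/7 (S(F) = -64/F + F/((7/(-5))) = -64/F + F/((7*(-⅕))) = -64/F + F/(-7/5) = -64/F + F*(-5/7) = -64/F - 5*F/7)
-728 - S(94) = -728 - (-64/94 - 5/7*94) = -728 - (-64*1/94 - 470/7) = -728 - (-32/47 - 470/7) = -728 - 1*(-22314/329) = -728 + 22314/329 = -217198/329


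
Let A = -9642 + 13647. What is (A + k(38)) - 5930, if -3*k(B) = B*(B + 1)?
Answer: -2419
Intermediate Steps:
A = 4005
k(B) = -B*(1 + B)/3 (k(B) = -B*(B + 1)/3 = -B*(1 + B)/3)
(A + k(38)) - 5930 = (4005 - ⅓*38*(1 + 38)) - 5930 = (4005 - ⅓*38*39) - 5930 = (4005 - 494) - 5930 = 3511 - 5930 = -2419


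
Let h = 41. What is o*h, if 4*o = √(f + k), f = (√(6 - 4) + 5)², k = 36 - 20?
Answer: 41*√(43 + 10*√2)/4 ≈ 77.482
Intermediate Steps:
k = 16
f = (5 + √2)² (f = (√2 + 5)² = (5 + √2)² ≈ 41.142)
o = √(16 + (5 + √2)²)/4 (o = √((5 + √2)² + 16)/4 = √(16 + (5 + √2)²)/4 ≈ 1.8898)
o*h = (√(43 + 10*√2)/4)*41 = 41*√(43 + 10*√2)/4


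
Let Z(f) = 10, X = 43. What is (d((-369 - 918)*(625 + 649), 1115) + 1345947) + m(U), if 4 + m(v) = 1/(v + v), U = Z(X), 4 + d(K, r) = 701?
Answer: 26932801/20 ≈ 1.3466e+6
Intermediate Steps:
d(K, r) = 697 (d(K, r) = -4 + 701 = 697)
U = 10
m(v) = -4 + 1/(2*v) (m(v) = -4 + 1/(v + v) = -4 + 1/(2*v))
(d((-369 - 918)*(625 + 649), 1115) + 1345947) + m(U) = (697 + 1345947) + (-4 + (½)/10) = 1346644 + (-4 + (½)*(⅒)) = 1346644 + (-4 + 1/20) = 1346644 - 79/20 = 26932801/20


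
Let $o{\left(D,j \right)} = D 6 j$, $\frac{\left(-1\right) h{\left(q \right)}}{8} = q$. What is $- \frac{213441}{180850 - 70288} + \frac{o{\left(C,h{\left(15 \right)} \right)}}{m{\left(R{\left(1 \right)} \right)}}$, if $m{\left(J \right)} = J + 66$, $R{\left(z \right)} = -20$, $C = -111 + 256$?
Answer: $- \frac{1925415181}{847642} \approx -2271.5$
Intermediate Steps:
$h{\left(q \right)} = - 8 q$
$C = 145$
$o{\left(D,j \right)} = 6 D j$
$m{\left(J \right)} = 66 + J$
$- \frac{213441}{180850 - 70288} + \frac{o{\left(C,h{\left(15 \right)} \right)}}{m{\left(R{\left(1 \right)} \right)}} = - \frac{213441}{180850 - 70288} + \frac{6 \cdot 145 \left(\left(-8\right) 15\right)}{66 - 20} = - \frac{213441}{110562} + \frac{6 \cdot 145 \left(-120\right)}{46} = \left(-213441\right) \frac{1}{110562} - \frac{52200}{23} = - \frac{71147}{36854} - \frac{52200}{23} = - \frac{1925415181}{847642}$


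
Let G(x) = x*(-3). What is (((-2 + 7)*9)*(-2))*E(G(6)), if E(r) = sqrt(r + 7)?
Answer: -90*I*sqrt(11) ≈ -298.5*I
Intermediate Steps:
G(x) = -3*x
E(r) = sqrt(7 + r)
(((-2 + 7)*9)*(-2))*E(G(6)) = (((-2 + 7)*9)*(-2))*sqrt(7 - 3*6) = ((5*9)*(-2))*sqrt(7 - 18) = (45*(-2))*sqrt(-11) = -90*I*sqrt(11)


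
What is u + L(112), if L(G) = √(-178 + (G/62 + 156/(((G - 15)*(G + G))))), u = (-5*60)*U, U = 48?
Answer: -14400 + 5*I*√49959170030/84196 ≈ -14400.0 + 13.274*I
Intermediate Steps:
u = -14400 (u = -5*60*48 = -300*48 = -14400)
L(G) = √(-178 + G/62 + 78/(G*(-15 + G))) (L(G) = √(-178 + (G*(1/62) + 156/(((-15 + G)*(2*G))))) = √(-178 + (G/62 + 156/((2*G*(-15 + G))))) = √(-178 + (G/62 + 156*(1/(2*G*(-15 + G))))) = √(-178 + (G/62 + 78/(G*(-15 + G)))) = √(-178 + G/62 + 78/(G*(-15 + G))))
u + L(112) = -14400 + √(-684232 + 62*112 + 299832/(112*(-15 + 112)))/62 = -14400 + √(-684232 + 6944 + 299832*(1/112)/97)/62 = -14400 + √(-684232 + 6944 + 299832*(1/112)*(1/97))/62 = -14400 + √(-684232 + 6944 + 37479/1358)/62 = -14400 + √(-919719625/1358)/62 = -14400 + (5*I*√49959170030/1358)/62 = -14400 + 5*I*√49959170030/84196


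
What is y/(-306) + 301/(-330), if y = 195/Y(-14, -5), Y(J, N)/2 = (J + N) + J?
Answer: -30377/33660 ≈ -0.90247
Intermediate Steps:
Y(J, N) = 2*N + 4*J (Y(J, N) = 2*((J + N) + J) = 2*(N + 2*J) = 2*N + 4*J)
y = -65/22 (y = 195/(2*(-5) + 4*(-14)) = 195/(-10 - 56) = 195/(-66) = 195*(-1/66) = -65/22 ≈ -2.9545)
y/(-306) + 301/(-330) = -65/22/(-306) + 301/(-330) = -65/22*(-1/306) + 301*(-1/330) = 65/6732 - 301/330 = -30377/33660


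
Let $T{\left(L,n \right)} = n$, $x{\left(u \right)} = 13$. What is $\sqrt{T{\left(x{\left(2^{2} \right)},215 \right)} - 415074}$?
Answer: $i \sqrt{414859} \approx 644.1 i$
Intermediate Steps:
$\sqrt{T{\left(x{\left(2^{2} \right)},215 \right)} - 415074} = \sqrt{215 - 415074} = \sqrt{-414859} = i \sqrt{414859}$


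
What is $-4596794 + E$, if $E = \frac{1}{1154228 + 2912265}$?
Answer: $- \frac{18692830623441}{4066493} \approx -4.5968 \cdot 10^{6}$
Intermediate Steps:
$E = \frac{1}{4066493} \approx 2.4591 \cdot 10^{-7}$
$-4596794 + E = -4596794 + \frac{1}{4066493} = - \frac{18692830623441}{4066493}$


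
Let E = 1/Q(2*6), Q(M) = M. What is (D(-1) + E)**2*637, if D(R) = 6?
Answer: 3394573/144 ≈ 23573.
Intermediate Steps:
E = 1/12 (E = 1/(2*6) = 1/12 ≈ 0.083333)
(D(-1) + E)**2*637 = (6 + 1/12)**2*637 = (73/12)**2*637 = (5329/144)*637 = 3394573/144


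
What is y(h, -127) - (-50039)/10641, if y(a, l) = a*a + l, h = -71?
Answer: 52339913/10641 ≈ 4918.7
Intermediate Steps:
y(a, l) = l + a² (y(a, l) = a² + l = l + a²)
y(h, -127) - (-50039)/10641 = (-127 + (-71)²) - (-50039)/10641 = (-127 + 5041) - (-50039)/10641 = 4914 - 1*(-50039/10641) = 4914 + 50039/10641 = 52339913/10641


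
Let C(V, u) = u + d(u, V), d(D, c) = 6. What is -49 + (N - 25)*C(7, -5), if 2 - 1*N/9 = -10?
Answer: 34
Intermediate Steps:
N = 108 (N = 18 - 9*(-10) = 18 + 90 = 108)
C(V, u) = 6 + u (C(V, u) = u + 6 = 6 + u)
-49 + (N - 25)*C(7, -5) = -49 + (108 - 25)*(6 - 5) = -49 + 83*1 = -49 + 83 = 34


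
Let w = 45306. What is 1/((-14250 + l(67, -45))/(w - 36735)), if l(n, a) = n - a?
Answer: -8571/14138 ≈ -0.60624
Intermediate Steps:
1/((-14250 + l(67, -45))/(w - 36735)) = 1/((-14250 + (67 - 1*(-45)))/(45306 - 36735)) = 1/((-14250 + (67 + 45))/8571) = 1/((-14250 + 112)*(1/8571)) = 1/(-14138*1/8571) = 1/(-14138/8571) = -8571/14138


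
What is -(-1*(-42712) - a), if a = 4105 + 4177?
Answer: -34430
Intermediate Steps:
a = 8282
-(-1*(-42712) - a) = -(-1*(-42712) - 1*8282) = -(42712 - 8282) = -1*34430 = -34430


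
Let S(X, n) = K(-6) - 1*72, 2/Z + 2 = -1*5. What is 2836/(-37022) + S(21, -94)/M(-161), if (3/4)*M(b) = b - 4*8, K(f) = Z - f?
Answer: 4526110/25008361 ≈ 0.18098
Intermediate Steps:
Z = -2/7 (Z = 2/(-2 - 1*5) = 2/(-2 - 5) = 2/(-7) = 2*(-⅐) = -2/7 ≈ -0.28571)
K(f) = -2/7 - f
S(X, n) = -464/7 (S(X, n) = (-2/7 - 1*(-6)) - 1*72 = (-2/7 + 6) - 72 = 40/7 - 72 = -464/7)
M(b) = -128/3 + 4*b/3 (M(b) = 4*(b - 4*8)/3 = 4*(b - 32)/3 = 4*(-32 + b)/3 = -128/3 + 4*b/3)
2836/(-37022) + S(21, -94)/M(-161) = 2836/(-37022) - 464/(7*(-128/3 + (4/3)*(-161))) = 2836*(-1/37022) - 464/(7*(-128/3 - 644/3)) = -1418/18511 - 464/(7*(-772/3)) = -1418/18511 - 464/7*(-3/772) = -1418/18511 + 348/1351 = 4526110/25008361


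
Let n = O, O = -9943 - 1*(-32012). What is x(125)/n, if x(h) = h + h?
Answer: 250/22069 ≈ 0.011328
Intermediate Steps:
x(h) = 2*h
O = 22069 (O = -9943 + 32012 = 22069)
n = 22069
x(125)/n = (2*125)/22069 = 250*(1/22069) = 250/22069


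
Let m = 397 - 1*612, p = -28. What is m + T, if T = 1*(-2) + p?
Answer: -245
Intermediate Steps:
T = -30 (T = 1*(-2) - 28 = -2 - 28 = -30)
m = -215 (m = 397 - 612 = -215)
m + T = -215 - 30 = -245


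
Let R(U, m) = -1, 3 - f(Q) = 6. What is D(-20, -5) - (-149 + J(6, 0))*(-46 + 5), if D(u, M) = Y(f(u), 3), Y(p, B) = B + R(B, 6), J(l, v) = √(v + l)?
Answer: -6107 + 41*√6 ≈ -6006.6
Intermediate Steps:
J(l, v) = √(l + v)
f(Q) = -3 (f(Q) = 3 - 1*6 = 3 - 6 = -3)
Y(p, B) = -1 + B (Y(p, B) = B - 1 = -1 + B)
D(u, M) = 2 (D(u, M) = -1 + 3 = 2)
D(-20, -5) - (-149 + J(6, 0))*(-46 + 5) = 2 - (-149 + √(6 + 0))*(-46 + 5) = 2 - (-149 + √6)*(-41) = 2 - (6109 - 41*√6) = 2 + (-6109 + 41*√6) = -6107 + 41*√6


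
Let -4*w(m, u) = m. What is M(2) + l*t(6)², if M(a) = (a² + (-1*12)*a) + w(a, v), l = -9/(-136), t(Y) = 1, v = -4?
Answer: -2779/136 ≈ -20.434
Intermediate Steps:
w(m, u) = -m/4
l = 9/136 (l = -9*(-1/136) = 9/136 ≈ 0.066176)
M(a) = a² - 49*a/4 (M(a) = (a² + (-1*12)*a) - a/4 = (a² - 12*a) - a/4 = a² - 49*a/4)
M(2) + l*t(6)² = (¼)*2*(-49 + 4*2) + (9/136)*1² = (¼)*2*(-49 + 8) + (9/136)*1 = (¼)*2*(-41) + 9/136 = -41/2 + 9/136 = -2779/136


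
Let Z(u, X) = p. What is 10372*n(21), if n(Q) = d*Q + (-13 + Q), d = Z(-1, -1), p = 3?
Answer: 736412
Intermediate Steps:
Z(u, X) = 3
d = 3
n(Q) = -13 + 4*Q (n(Q) = 3*Q + (-13 + Q) = -13 + 4*Q)
10372*n(21) = 10372*(-13 + 4*21) = 10372*(-13 + 84) = 10372*71 = 736412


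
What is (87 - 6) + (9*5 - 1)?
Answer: 125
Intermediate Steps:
(87 - 6) + (9*5 - 1) = 81 + (45 - 1) = 81 + 44 = 125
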